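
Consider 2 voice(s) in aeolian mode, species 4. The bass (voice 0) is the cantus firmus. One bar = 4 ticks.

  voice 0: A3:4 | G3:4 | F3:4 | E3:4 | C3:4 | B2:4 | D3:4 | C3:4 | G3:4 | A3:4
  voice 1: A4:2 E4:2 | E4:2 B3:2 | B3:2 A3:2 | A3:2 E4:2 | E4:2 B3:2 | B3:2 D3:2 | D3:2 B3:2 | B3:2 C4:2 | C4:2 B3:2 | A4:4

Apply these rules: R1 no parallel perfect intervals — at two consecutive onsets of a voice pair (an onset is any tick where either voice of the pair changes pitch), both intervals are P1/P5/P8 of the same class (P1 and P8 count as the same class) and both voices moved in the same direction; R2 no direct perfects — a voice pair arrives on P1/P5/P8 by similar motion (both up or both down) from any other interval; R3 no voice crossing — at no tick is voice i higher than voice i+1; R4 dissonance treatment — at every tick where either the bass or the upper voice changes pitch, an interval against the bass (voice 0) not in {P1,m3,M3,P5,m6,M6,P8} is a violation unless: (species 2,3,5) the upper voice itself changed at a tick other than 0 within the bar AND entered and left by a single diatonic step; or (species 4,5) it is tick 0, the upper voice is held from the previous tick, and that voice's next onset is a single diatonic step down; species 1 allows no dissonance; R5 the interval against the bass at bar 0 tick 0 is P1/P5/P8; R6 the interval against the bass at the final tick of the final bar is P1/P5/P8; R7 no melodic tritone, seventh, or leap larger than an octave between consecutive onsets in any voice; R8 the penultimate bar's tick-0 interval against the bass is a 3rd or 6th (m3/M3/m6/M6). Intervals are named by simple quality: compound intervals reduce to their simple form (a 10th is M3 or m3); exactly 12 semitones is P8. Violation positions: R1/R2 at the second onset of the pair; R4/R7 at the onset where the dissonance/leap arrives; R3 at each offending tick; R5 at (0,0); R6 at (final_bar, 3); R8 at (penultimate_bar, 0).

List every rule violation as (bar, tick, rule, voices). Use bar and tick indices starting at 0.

(3, 0, R4, (0, 1))
(4, 2, R4, (0, 1))
(7, 0, R4, (0, 1))
(8, 0, R8, (0, 1))
(9, 0, R2, (0, 1))
(9, 0, R7, (1,))

bar 0: v0=A3 v1=A4 downbeat P8
bar 1: v0=G3 v1=E4 downbeat M6
bar 2: v0=F3 v1=B3 downbeat TT
bar 3: v0=E3 v1=A3 downbeat P4
bar 4: v0=C3 v1=E4 downbeat M3
bar 5: v0=B2 v1=B3 downbeat P8
bar 6: v0=D3 v1=D3 downbeat P1
bar 7: v0=C3 v1=B3 downbeat M7
bar 8: v0=G3 v1=C4 downbeat P4
bar 9: v0=A3 v1=A4 downbeat P8
  -> R4 @ bar 3 tick 0 v(0, 1): E3/A3 P4 untreated
  -> R4 @ bar 4 tick 2 v(0, 1): C3/B3 M7 untreated
  -> R4 @ bar 7 tick 0 v(0, 1): C3/B3 M7 untreated
  -> R8 @ bar 8 tick 0 v(0, 1): penult P4 not 3rd/6th
  -> R2 @ bar 9 tick 0 v(0, 1): G3/B3 M3 -> A3/A4 P8 similar
  -> R7 @ bar 9 tick 0 v(1,): B3->A4 leap 10st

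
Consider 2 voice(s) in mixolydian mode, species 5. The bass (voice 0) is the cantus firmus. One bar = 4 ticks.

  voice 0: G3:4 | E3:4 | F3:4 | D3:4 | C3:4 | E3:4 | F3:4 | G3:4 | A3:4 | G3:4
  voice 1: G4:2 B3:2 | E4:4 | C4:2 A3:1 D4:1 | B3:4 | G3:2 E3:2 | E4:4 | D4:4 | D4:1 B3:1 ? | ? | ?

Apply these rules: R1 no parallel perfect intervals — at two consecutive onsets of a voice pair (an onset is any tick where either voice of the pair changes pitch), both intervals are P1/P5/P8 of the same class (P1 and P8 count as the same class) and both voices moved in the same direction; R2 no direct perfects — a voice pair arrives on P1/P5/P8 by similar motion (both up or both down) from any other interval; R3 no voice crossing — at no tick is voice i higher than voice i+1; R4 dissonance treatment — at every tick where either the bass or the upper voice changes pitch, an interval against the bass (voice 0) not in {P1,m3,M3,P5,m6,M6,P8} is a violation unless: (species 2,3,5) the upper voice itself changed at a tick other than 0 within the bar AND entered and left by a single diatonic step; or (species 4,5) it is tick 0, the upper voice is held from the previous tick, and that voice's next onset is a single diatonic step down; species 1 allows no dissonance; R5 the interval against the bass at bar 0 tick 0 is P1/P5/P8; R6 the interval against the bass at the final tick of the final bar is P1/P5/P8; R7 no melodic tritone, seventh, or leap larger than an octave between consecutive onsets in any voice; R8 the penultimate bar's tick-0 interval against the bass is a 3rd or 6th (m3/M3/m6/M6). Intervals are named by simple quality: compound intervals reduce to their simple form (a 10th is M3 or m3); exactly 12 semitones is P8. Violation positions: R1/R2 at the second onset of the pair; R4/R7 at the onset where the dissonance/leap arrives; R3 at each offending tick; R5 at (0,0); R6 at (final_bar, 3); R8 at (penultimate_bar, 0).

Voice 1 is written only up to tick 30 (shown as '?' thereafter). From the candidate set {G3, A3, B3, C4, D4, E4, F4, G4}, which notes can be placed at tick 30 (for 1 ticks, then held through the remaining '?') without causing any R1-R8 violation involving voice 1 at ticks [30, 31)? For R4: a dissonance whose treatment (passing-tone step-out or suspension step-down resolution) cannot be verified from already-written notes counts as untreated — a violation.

{B3, D4, E4, G3, G4}

G3: legal
A3: violates R4
B3: legal
C4: violates R4
D4: legal
E4: legal
F4: violates R4,R7
G4: legal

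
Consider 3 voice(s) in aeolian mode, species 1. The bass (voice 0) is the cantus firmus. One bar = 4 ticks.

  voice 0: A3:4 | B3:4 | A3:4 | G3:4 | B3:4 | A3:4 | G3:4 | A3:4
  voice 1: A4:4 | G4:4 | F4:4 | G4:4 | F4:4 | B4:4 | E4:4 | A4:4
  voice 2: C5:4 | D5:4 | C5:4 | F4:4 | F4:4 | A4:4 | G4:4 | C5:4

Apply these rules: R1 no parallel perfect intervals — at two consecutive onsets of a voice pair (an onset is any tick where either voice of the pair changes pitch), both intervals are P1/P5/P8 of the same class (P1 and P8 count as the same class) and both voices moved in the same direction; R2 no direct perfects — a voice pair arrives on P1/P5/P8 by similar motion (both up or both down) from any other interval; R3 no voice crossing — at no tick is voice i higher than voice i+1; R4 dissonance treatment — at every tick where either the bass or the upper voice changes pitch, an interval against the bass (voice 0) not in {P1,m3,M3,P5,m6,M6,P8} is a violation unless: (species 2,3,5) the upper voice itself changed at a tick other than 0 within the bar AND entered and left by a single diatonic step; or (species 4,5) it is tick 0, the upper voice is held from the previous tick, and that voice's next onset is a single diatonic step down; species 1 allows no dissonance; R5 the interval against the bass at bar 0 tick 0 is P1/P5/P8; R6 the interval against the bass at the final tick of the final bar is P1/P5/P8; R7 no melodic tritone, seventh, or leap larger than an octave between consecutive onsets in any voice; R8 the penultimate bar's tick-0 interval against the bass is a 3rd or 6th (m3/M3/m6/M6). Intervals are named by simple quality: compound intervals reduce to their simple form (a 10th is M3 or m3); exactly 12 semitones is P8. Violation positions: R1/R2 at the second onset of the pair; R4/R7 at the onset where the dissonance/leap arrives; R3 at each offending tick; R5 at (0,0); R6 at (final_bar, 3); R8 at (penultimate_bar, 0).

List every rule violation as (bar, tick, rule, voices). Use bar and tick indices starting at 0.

bar 0: v0=A3 v1=A4 v2=C5 downbeat m3
bar 1: v0=B3 v1=G4 v2=D5 downbeat m3
bar 2: v0=A3 v1=F4 v2=C5 downbeat m3
bar 3: v0=G3 v1=G4 v2=F4 downbeat m7
bar 4: v0=B3 v1=F4 v2=F4 downbeat TT
bar 5: v0=A3 v1=B4 v2=A4 downbeat P8
bar 6: v0=G3 v1=E4 v2=G4 downbeat P8
bar 7: v0=A3 v1=A4 v2=C5 downbeat m3
  -> R5 @ bar 0 tick 0 v(0, 2): opens on m3
  -> R1 @ bar 2 tick 0 v(1, 2): G4/D5 P5 -> F4/C5 P5 similar
  -> R3 @ bar 3 tick 0 v(1, 2): G4 above F4
  -> R4 @ bar 3 tick 0 v(0, 2): G3/F4 m7 untreated
  -> R3 @ bar 3 tick 1 v(1, 2): G4 above F4
  -> R3 @ bar 3 tick 2 v(1, 2): G4 above F4
  -> R3 @ bar 3 tick 3 v(1, 2): G4 above F4
  -> R4 @ bar 4 tick 0 v(0, 1): B3/F4 TT untreated
  -> R4 @ bar 4 tick 0 v(0, 2): B3/F4 TT untreated
  -> R3 @ bar 5 tick 0 v(1, 2): B4 above A4
  -> R4 @ bar 5 tick 0 v(0, 1): A3/B4 M2 untreated
  -> R7 @ bar 5 tick 0 v(1,): F4->B4 leap 6st
  -> R3 @ bar 5 tick 1 v(1, 2): B4 above A4
  -> R3 @ bar 5 tick 2 v(1, 2): B4 above A4
  -> R3 @ bar 5 tick 3 v(1, 2): B4 above A4
  -> R1 @ bar 6 tick 0 v(0, 2): A3/A4 P8 -> G3/G4 P8 similar
  -> R8 @ bar 6 tick 0 v(0, 2): penult P8 not 3rd/6th
  -> R2 @ bar 7 tick 0 v(0, 1): G3/E4 M6 -> A3/A4 P8 similar
  -> R6 @ bar 7 tick 3 v(0, 2): closes on m3

(0, 0, R5, (0, 2))
(2, 0, R1, (1, 2))
(3, 0, R3, (1, 2))
(3, 0, R4, (0, 2))
(3, 1, R3, (1, 2))
(3, 2, R3, (1, 2))
(3, 3, R3, (1, 2))
(4, 0, R4, (0, 1))
(4, 0, R4, (0, 2))
(5, 0, R3, (1, 2))
(5, 0, R4, (0, 1))
(5, 0, R7, (1,))
(5, 1, R3, (1, 2))
(5, 2, R3, (1, 2))
(5, 3, R3, (1, 2))
(6, 0, R1, (0, 2))
(6, 0, R8, (0, 2))
(7, 0, R2, (0, 1))
(7, 3, R6, (0, 2))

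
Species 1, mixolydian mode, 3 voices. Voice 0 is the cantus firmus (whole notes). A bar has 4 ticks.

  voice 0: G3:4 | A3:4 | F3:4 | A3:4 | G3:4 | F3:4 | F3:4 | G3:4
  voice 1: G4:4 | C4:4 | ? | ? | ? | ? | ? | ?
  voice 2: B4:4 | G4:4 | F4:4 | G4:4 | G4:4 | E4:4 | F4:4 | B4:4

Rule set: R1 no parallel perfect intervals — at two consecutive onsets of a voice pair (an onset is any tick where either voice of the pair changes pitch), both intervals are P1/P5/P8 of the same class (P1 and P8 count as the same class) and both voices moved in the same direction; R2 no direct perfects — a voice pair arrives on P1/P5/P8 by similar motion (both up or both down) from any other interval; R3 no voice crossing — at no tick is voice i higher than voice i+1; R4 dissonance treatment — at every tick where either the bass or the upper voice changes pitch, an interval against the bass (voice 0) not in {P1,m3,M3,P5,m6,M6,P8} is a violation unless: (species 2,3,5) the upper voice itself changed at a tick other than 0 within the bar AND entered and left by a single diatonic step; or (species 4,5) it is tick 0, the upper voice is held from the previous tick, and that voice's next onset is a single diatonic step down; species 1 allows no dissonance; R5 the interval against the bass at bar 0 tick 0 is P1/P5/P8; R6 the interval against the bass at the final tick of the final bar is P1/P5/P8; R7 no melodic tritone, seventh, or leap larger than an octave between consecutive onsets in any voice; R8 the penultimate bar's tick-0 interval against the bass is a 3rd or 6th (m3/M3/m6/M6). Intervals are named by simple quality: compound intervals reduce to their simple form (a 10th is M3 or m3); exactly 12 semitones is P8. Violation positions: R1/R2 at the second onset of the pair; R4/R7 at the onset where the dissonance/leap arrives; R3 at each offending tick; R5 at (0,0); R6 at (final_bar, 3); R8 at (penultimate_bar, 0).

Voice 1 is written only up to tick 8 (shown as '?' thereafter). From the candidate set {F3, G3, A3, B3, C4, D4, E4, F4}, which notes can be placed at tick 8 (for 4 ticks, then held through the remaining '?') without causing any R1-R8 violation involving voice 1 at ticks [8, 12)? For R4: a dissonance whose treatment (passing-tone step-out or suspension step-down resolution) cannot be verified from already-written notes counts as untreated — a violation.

{A3, C4, D4, F4}

F3: violates R2
G3: violates R4
A3: legal
B3: violates R4
C4: legal
D4: legal
E4: violates R4
F4: legal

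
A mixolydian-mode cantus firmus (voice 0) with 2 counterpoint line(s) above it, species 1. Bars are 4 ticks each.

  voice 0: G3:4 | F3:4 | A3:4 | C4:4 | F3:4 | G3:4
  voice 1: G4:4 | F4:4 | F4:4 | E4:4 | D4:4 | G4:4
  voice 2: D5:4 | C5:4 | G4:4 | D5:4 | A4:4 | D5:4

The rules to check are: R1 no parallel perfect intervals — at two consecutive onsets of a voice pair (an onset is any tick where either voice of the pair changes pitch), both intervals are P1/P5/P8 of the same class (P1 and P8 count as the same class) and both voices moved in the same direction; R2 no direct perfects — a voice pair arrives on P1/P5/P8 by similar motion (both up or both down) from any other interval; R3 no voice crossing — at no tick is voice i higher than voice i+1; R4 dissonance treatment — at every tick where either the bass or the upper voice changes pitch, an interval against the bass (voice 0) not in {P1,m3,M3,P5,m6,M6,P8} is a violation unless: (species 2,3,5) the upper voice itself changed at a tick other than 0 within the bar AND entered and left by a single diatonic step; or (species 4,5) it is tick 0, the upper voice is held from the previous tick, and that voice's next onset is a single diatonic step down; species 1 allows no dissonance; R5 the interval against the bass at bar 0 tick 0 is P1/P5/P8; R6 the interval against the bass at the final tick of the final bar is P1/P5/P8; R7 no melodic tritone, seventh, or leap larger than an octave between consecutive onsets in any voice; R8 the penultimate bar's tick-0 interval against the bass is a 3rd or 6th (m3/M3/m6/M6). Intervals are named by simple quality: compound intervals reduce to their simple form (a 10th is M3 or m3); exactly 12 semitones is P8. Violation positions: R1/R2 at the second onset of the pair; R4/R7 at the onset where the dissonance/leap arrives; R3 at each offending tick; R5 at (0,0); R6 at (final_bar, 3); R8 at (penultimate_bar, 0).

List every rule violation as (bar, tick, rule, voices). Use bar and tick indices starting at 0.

(1, 0, R1, (0, 1))
(1, 0, R1, (0, 2))
(1, 0, R1, (1, 2))
(2, 0, R4, (0, 2))
(3, 0, R4, (0, 2))
(4, 0, R2, (1, 2))
(5, 0, R1, (1, 2))
(5, 0, R2, (0, 1))
(5, 0, R2, (0, 2))

bar 0: v0=G3 v1=G4 v2=D5 downbeat P5
bar 1: v0=F3 v1=F4 v2=C5 downbeat P5
bar 2: v0=A3 v1=F4 v2=G4 downbeat m7
bar 3: v0=C4 v1=E4 v2=D5 downbeat M2
bar 4: v0=F3 v1=D4 v2=A4 downbeat M3
bar 5: v0=G3 v1=G4 v2=D5 downbeat P5
  -> R1 @ bar 1 tick 0 v(0, 1): G3/G4 P8 -> F3/F4 P8 similar
  -> R1 @ bar 1 tick 0 v(0, 2): G3/D5 P5 -> F3/C5 P5 similar
  -> R1 @ bar 1 tick 0 v(1, 2): G4/D5 P5 -> F4/C5 P5 similar
  -> R4 @ bar 2 tick 0 v(0, 2): A3/G4 m7 untreated
  -> R4 @ bar 3 tick 0 v(0, 2): C4/D5 M2 untreated
  -> R2 @ bar 4 tick 0 v(1, 2): E4/D5 m7 -> D4/A4 P5 similar
  -> R1 @ bar 5 tick 0 v(1, 2): D4/A4 P5 -> G4/D5 P5 similar
  -> R2 @ bar 5 tick 0 v(0, 1): F3/D4 M6 -> G3/G4 P8 similar
  -> R2 @ bar 5 tick 0 v(0, 2): F3/A4 M3 -> G3/D5 P5 similar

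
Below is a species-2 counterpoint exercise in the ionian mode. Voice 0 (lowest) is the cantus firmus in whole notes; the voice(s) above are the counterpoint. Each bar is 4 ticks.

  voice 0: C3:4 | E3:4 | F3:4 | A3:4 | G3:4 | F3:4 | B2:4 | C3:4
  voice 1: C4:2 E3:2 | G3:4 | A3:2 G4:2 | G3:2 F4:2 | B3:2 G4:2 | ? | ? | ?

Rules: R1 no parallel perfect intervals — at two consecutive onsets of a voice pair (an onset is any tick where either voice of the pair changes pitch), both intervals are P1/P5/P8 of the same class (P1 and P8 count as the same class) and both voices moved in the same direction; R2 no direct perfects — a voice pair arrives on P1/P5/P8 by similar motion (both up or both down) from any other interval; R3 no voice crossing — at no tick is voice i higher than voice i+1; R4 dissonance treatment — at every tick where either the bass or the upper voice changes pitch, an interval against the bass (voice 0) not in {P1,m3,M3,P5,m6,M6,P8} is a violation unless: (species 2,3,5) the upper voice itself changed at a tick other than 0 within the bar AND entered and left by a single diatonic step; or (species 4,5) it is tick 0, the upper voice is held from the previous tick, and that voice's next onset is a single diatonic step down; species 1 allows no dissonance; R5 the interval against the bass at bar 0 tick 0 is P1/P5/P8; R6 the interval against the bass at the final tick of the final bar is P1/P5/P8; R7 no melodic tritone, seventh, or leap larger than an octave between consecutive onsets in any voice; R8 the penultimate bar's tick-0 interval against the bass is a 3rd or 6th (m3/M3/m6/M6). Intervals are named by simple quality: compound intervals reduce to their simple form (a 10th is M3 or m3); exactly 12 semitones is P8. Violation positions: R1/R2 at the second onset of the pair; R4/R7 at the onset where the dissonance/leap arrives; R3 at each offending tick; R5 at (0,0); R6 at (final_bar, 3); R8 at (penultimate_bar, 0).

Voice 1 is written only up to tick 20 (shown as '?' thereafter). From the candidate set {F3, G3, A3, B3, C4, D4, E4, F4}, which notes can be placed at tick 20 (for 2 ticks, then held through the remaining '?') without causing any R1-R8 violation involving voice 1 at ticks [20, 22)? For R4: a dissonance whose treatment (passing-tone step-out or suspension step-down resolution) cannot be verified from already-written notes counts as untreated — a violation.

{D4}

F3: violates R1,R7
G3: violates R4
A3: violates R7
B3: violates R4
C4: violates R2
D4: legal
E4: violates R4
F4: violates R1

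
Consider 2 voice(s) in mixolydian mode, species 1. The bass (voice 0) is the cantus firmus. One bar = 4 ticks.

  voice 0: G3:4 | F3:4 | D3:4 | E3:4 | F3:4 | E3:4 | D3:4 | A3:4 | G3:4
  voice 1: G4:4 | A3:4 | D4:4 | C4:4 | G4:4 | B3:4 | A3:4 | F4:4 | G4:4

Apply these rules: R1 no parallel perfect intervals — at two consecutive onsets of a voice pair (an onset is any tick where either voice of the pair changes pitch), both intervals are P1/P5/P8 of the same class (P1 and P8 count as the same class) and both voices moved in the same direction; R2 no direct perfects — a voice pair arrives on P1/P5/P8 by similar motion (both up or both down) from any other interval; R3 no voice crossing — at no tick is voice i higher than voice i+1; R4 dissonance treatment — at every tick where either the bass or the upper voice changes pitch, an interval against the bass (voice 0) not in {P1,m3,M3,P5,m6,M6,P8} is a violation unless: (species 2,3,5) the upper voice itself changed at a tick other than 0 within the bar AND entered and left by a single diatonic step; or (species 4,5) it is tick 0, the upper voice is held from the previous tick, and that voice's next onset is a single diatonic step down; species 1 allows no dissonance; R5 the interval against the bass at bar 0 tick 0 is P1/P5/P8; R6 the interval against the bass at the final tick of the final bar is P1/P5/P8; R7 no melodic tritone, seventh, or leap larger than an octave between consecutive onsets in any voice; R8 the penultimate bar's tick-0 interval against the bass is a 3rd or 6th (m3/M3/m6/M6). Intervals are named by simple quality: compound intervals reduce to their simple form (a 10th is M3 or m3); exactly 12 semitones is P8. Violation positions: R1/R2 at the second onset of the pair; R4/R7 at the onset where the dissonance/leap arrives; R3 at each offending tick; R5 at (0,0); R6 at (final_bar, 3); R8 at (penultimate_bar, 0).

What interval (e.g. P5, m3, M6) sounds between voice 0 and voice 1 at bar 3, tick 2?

voice 0=E3 voice 1=C4 -> m6

m6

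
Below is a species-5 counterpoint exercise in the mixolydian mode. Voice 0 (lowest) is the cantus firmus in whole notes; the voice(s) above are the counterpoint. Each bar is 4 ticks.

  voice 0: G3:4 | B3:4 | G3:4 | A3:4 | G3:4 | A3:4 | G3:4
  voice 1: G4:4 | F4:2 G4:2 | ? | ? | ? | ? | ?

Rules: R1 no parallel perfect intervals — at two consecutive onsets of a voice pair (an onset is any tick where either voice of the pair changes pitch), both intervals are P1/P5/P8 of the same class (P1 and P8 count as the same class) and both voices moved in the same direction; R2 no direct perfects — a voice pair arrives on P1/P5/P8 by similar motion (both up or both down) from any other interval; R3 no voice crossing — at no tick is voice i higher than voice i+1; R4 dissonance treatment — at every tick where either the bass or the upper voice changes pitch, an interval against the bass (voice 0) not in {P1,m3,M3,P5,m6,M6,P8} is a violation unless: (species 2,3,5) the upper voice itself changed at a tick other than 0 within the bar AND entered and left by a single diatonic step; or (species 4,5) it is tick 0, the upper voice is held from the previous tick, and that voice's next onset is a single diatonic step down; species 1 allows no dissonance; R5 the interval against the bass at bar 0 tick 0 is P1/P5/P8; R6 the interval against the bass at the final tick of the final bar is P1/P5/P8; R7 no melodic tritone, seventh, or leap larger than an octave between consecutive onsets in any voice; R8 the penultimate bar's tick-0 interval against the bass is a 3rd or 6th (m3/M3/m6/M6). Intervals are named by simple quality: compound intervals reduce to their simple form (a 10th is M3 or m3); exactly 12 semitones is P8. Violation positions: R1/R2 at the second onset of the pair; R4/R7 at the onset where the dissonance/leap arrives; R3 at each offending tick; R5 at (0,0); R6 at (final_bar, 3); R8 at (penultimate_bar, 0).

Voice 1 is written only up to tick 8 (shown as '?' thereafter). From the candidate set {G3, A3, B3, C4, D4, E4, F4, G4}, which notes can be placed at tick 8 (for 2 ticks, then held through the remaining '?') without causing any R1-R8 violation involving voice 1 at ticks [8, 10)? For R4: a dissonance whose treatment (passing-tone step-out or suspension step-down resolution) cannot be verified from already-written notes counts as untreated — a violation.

{B3, E4, G4}

G3: violates R2
A3: violates R4,R7
B3: legal
C4: violates R4
D4: violates R2
E4: legal
F4: violates R4
G4: legal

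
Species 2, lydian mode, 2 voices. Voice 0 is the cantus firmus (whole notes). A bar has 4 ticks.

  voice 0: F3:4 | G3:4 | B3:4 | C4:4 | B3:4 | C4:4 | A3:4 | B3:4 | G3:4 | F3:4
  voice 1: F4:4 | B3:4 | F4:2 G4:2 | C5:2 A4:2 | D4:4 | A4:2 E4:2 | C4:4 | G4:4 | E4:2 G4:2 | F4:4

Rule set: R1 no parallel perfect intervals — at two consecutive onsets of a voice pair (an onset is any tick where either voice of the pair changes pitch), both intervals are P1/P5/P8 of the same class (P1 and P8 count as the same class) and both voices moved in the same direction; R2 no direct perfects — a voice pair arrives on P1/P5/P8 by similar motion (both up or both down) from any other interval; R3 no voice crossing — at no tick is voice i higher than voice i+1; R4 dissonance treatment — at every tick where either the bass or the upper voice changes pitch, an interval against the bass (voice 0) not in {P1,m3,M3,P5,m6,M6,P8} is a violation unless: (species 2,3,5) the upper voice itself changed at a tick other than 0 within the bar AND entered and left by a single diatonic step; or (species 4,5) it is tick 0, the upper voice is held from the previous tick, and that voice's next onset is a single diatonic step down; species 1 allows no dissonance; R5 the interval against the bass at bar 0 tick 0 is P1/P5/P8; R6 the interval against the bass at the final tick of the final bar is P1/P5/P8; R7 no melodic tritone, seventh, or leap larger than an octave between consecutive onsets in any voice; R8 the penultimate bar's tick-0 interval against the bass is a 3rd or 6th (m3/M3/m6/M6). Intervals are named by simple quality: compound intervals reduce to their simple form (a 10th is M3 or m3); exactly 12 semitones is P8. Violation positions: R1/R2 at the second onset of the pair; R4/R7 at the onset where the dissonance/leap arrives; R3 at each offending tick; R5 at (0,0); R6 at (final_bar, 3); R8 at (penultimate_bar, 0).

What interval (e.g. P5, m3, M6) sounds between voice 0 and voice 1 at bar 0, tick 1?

voice 0=F3 voice 1=F4 -> P8

P8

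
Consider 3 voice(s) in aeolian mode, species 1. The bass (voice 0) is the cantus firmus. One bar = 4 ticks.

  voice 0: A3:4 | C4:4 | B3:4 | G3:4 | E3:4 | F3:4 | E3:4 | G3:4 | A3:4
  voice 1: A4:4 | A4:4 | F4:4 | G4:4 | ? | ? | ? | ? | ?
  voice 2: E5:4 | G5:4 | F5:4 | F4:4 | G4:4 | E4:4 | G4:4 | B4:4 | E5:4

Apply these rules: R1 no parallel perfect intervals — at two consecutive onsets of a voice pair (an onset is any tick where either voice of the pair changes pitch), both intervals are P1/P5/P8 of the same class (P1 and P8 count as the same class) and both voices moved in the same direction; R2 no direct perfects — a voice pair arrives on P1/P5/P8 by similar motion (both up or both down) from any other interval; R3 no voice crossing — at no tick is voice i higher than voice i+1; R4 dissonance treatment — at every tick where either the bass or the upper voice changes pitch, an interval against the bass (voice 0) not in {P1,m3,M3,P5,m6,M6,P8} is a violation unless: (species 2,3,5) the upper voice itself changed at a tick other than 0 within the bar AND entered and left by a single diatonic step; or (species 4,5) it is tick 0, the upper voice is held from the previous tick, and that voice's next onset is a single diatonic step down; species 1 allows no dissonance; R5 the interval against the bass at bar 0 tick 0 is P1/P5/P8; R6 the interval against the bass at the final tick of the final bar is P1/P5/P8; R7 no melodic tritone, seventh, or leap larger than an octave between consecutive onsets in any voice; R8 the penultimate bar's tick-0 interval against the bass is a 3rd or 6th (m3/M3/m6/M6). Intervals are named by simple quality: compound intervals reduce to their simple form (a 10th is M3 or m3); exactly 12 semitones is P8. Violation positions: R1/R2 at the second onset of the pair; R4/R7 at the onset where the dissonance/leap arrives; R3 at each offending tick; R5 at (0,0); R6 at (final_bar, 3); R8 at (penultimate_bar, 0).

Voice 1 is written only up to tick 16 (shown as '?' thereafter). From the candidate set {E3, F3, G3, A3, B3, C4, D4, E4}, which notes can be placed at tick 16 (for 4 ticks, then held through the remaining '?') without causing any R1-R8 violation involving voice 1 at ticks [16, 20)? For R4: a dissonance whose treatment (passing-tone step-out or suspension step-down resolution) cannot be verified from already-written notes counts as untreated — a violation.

E3: violates R1,R7
F3: violates R4,R7
G3: legal
A3: violates R4,R7
B3: violates R2
C4: legal
D4: violates R4
E4: violates R1

{C4, G3}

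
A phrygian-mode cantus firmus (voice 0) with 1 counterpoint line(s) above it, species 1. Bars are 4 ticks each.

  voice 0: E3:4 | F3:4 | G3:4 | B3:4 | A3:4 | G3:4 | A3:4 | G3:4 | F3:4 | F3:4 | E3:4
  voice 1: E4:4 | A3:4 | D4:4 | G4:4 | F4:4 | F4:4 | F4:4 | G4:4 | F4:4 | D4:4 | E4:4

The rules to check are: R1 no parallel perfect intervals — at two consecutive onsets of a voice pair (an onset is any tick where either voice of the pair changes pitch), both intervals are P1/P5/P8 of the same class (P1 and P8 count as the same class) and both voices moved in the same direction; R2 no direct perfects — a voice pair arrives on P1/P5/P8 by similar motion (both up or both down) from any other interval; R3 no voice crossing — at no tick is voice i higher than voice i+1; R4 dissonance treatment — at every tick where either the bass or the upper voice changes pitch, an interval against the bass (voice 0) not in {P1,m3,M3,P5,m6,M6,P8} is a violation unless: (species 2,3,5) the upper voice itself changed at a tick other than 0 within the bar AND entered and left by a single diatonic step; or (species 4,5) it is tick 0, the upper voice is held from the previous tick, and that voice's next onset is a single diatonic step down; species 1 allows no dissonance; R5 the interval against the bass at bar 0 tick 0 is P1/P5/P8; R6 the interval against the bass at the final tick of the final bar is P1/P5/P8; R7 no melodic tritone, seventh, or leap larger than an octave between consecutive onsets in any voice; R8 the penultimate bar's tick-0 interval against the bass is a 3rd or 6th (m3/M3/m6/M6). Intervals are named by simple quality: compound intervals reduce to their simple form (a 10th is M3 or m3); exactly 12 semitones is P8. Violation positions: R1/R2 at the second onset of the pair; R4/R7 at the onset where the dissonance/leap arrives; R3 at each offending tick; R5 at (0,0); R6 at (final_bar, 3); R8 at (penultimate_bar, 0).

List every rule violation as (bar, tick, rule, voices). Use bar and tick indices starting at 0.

(2, 0, R2, (0, 1))
(5, 0, R4, (0, 1))
(8, 0, R1, (0, 1))

bar 0: v0=E3 v1=E4 downbeat P8
bar 1: v0=F3 v1=A3 downbeat M3
bar 2: v0=G3 v1=D4 downbeat P5
bar 3: v0=B3 v1=G4 downbeat m6
bar 4: v0=A3 v1=F4 downbeat m6
bar 5: v0=G3 v1=F4 downbeat m7
bar 6: v0=A3 v1=F4 downbeat m6
bar 7: v0=G3 v1=G4 downbeat P8
bar 8: v0=F3 v1=F4 downbeat P8
bar 9: v0=F3 v1=D4 downbeat M6
bar 10: v0=E3 v1=E4 downbeat P8
  -> R2 @ bar 2 tick 0 v(0, 1): F3/A3 M3 -> G3/D4 P5 similar
  -> R4 @ bar 5 tick 0 v(0, 1): G3/F4 m7 untreated
  -> R1 @ bar 8 tick 0 v(0, 1): G3/G4 P8 -> F3/F4 P8 similar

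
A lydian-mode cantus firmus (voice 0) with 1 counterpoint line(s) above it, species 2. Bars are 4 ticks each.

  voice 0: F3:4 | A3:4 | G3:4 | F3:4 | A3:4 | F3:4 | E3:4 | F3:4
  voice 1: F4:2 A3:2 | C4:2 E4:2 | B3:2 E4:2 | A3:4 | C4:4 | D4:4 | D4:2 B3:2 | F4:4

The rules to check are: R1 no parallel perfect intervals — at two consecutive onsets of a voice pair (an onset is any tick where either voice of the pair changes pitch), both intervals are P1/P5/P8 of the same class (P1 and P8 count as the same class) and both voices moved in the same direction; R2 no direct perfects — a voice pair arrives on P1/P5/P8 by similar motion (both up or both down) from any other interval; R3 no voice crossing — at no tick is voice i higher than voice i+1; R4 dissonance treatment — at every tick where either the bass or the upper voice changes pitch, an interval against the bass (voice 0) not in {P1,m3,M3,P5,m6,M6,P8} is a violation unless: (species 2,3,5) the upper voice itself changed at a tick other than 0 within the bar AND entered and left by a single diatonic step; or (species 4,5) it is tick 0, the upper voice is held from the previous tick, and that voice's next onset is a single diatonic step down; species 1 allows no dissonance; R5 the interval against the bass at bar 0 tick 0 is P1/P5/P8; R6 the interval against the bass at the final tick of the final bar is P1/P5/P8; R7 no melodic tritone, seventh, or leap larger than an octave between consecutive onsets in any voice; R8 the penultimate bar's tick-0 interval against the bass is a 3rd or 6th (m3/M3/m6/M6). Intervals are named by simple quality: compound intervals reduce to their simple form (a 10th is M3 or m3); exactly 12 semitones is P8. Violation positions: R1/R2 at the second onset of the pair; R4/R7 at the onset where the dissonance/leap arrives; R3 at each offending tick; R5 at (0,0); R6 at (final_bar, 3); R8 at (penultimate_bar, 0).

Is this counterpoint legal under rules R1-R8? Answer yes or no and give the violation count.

bar 0: v0=F3 v1=F4 (P8)
bar 1: v0=A3 v1=C4 (m3)
bar 2: v0=G3 v1=B3 (M3)
bar 3: v0=F3 v1=A3 (M3)
bar 4: v0=A3 v1=C4 (m3)
bar 5: v0=F3 v1=D4 (M6)
bar 6: v0=E3 v1=D4 (m7)
bar 7: v0=F3 v1=F4 (P8)
  R4 @ bar6.0: E3/D4 m7 untreated
  R8 @ bar6.0: penult m7 not 3rd/6th
  R2 @ bar7.0: E3/B3 P5 -> F3/F4 P8 similar
  R7 @ bar7.0: B3->F4 leap 6st

No (4 violations)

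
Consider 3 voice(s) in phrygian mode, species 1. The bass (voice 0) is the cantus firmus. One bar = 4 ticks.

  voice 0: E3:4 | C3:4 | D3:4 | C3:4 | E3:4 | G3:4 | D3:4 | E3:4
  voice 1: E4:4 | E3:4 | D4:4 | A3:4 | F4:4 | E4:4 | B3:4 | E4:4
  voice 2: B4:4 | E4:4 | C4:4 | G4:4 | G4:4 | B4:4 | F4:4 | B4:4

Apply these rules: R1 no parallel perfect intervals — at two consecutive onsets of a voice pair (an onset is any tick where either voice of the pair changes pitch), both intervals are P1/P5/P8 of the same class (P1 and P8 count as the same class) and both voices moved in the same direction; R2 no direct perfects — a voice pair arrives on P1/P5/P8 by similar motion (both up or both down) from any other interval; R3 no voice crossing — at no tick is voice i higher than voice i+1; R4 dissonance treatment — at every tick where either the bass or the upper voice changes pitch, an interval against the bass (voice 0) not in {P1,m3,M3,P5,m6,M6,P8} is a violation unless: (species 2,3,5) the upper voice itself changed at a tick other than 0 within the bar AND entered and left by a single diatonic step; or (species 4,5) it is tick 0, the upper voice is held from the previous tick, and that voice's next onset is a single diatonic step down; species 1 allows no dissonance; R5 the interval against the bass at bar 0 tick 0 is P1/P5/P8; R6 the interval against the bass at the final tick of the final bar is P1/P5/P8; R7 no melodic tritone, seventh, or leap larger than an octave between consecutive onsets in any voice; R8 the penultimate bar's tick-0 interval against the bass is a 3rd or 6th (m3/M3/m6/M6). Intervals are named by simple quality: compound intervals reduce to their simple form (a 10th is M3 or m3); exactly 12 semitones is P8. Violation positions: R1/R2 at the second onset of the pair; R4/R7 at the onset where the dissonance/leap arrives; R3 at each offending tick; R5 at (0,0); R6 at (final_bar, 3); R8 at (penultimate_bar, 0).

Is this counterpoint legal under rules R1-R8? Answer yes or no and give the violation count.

No (14 violations)

bar 0: v0=E3 v1=E4 v2=B4 (P5)
bar 1: v0=C3 v1=E3 v2=E4 (M3)
bar 2: v0=D3 v1=D4 v2=C4 (m7)
bar 3: v0=C3 v1=A3 v2=G4 (P5)
bar 4: v0=E3 v1=F4 v2=G4 (m3)
bar 5: v0=G3 v1=E4 v2=B4 (M3)
bar 6: v0=D3 v1=B3 v2=F4 (m3)
bar 7: v0=E3 v1=E4 v2=B4 (P5)
  R2 @ bar1.0: E4/B4 P5 -> E3/E4 P8 similar
  R2 @ bar2.0: C3/E3 M3 -> D3/D4 P8 similar
  R3 @ bar2.0: D4 above C4
  R4 @ bar2.0: D3/C4 m7 untreated
  R7 @ bar2.0: E3->D4 leap 10st
  R3 @ bar2.1: D4 above C4
  R3 @ bar2.2: D4 above C4
  R3 @ bar2.3: D4 above C4
  R4 @ bar4.0: E3/F4 m2 untreated
  R7 @ bar6.0: B4->F4 leap 6st
  R2 @ bar7.0: D3/B3 M6 -> E3/E4 P8 similar
  R2 @ bar7.0: D3/F4 m3 -> E3/B4 P5 similar
  R2 @ bar7.0: B3/F4 TT -> E4/B4 P5 similar
  R7 @ bar7.0: F4->B4 leap 6st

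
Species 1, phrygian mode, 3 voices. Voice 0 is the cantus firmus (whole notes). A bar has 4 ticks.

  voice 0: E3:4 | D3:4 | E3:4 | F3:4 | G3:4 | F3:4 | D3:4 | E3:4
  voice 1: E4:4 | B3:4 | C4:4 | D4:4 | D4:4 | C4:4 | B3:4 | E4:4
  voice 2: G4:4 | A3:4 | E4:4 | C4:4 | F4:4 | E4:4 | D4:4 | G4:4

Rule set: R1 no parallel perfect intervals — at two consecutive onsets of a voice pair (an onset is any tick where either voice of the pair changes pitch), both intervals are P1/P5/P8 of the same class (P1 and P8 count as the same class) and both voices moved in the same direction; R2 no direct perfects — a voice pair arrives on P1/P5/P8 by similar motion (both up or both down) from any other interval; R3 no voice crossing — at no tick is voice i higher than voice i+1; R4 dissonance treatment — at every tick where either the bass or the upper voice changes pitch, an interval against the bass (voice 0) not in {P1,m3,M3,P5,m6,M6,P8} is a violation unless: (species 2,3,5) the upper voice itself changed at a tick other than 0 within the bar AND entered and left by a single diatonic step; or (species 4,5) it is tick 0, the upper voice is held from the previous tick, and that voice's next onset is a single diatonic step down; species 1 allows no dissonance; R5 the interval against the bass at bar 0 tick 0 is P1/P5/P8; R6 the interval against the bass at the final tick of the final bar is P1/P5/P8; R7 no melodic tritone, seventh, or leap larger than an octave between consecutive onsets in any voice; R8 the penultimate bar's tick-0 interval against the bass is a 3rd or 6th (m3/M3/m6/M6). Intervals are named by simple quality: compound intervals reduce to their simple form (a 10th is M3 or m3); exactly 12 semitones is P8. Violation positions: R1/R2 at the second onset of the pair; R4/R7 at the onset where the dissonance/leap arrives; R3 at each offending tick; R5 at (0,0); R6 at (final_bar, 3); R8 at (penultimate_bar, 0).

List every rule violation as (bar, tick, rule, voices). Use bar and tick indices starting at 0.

(0, 0, R5, (0, 2))
(1, 0, R2, (0, 2))
(1, 0, R3, (1, 2))
(1, 0, R7, (2,))
(1, 1, R3, (1, 2))
(1, 2, R3, (1, 2))
(1, 3, R3, (1, 2))
(2, 0, R2, (0, 2))
(3, 0, R3, (1, 2))
(3, 1, R3, (1, 2))
(3, 2, R3, (1, 2))
(3, 3, R3, (1, 2))
(4, 0, R4, (0, 2))
(5, 0, R1, (0, 1))
(5, 0, R4, (0, 2))
(6, 0, R2, (0, 2))
(6, 0, R8, (0, 2))
(7, 0, R2, (0, 1))
(7, 3, R6, (0, 2))

bar 0: v0=E3 v1=E4 v2=G4 downbeat m3
bar 1: v0=D3 v1=B3 v2=A3 downbeat P5
bar 2: v0=E3 v1=C4 v2=E4 downbeat P8
bar 3: v0=F3 v1=D4 v2=C4 downbeat P5
bar 4: v0=G3 v1=D4 v2=F4 downbeat m7
bar 5: v0=F3 v1=C4 v2=E4 downbeat M7
bar 6: v0=D3 v1=B3 v2=D4 downbeat P8
bar 7: v0=E3 v1=E4 v2=G4 downbeat m3
  -> R5 @ bar 0 tick 0 v(0, 2): opens on m3
  -> R2 @ bar 1 tick 0 v(0, 2): E3/G4 m3 -> D3/A3 P5 similar
  -> R3 @ bar 1 tick 0 v(1, 2): B3 above A3
  -> R7 @ bar 1 tick 0 v(2,): G4->A3 leap 10st
  -> R3 @ bar 1 tick 1 v(1, 2): B3 above A3
  -> R3 @ bar 1 tick 2 v(1, 2): B3 above A3
  -> R3 @ bar 1 tick 3 v(1, 2): B3 above A3
  -> R2 @ bar 2 tick 0 v(0, 2): D3/A3 P5 -> E3/E4 P8 similar
  -> R3 @ bar 3 tick 0 v(1, 2): D4 above C4
  -> R3 @ bar 3 tick 1 v(1, 2): D4 above C4
  -> R3 @ bar 3 tick 2 v(1, 2): D4 above C4
  -> R3 @ bar 3 tick 3 v(1, 2): D4 above C4
  -> R4 @ bar 4 tick 0 v(0, 2): G3/F4 m7 untreated
  -> R1 @ bar 5 tick 0 v(0, 1): G3/D4 P5 -> F3/C4 P5 similar
  -> R4 @ bar 5 tick 0 v(0, 2): F3/E4 M7 untreated
  -> R2 @ bar 6 tick 0 v(0, 2): F3/E4 M7 -> D3/D4 P8 similar
  -> R8 @ bar 6 tick 0 v(0, 2): penult P8 not 3rd/6th
  -> R2 @ bar 7 tick 0 v(0, 1): D3/B3 M6 -> E3/E4 P8 similar
  -> R6 @ bar 7 tick 3 v(0, 2): closes on m3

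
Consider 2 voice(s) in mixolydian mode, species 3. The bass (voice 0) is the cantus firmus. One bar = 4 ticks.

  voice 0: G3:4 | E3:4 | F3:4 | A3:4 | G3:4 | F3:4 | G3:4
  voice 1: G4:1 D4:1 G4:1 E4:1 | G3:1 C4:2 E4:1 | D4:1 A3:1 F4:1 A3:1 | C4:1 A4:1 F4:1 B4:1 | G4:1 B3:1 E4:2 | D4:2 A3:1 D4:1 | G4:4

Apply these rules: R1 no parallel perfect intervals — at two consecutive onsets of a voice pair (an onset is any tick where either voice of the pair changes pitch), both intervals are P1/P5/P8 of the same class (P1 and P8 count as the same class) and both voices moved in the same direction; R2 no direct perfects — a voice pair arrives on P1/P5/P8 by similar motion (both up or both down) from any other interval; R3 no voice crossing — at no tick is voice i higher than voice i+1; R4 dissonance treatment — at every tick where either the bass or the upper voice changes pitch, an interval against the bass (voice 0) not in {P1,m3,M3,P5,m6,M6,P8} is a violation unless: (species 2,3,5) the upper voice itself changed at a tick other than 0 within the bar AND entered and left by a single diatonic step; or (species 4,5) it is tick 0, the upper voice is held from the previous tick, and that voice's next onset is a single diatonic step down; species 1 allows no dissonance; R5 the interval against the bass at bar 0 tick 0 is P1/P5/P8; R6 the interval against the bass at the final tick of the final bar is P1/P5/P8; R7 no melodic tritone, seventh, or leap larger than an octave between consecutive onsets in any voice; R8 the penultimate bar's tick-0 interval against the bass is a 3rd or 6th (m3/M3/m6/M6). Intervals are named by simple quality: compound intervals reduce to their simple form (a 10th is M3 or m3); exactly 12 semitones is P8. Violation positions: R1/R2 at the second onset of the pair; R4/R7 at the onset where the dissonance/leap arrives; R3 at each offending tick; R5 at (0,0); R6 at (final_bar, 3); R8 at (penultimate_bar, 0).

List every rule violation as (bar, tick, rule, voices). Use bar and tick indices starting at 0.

bar 0: v0=G3 v1=G4 downbeat P8
bar 1: v0=E3 v1=G3 downbeat m3
bar 2: v0=F3 v1=D4 downbeat M6
bar 3: v0=A3 v1=C4 downbeat m3
bar 4: v0=G3 v1=G4 downbeat P8
bar 5: v0=F3 v1=D4 downbeat M6
bar 6: v0=G3 v1=G4 downbeat P8
  -> R4 @ bar 3 tick 3 v(0, 1): A3/B4 M2 untreated
  -> R7 @ bar 3 tick 3 v(1,): F4->B4 leap 6st
  -> R2 @ bar 4 tick 0 v(0, 1): A3/B4 M2 -> G3/G4 P8 similar
  -> R2 @ bar 6 tick 0 v(0, 1): F3/D4 M6 -> G3/G4 P8 similar

(3, 3, R4, (0, 1))
(3, 3, R7, (1,))
(4, 0, R2, (0, 1))
(6, 0, R2, (0, 1))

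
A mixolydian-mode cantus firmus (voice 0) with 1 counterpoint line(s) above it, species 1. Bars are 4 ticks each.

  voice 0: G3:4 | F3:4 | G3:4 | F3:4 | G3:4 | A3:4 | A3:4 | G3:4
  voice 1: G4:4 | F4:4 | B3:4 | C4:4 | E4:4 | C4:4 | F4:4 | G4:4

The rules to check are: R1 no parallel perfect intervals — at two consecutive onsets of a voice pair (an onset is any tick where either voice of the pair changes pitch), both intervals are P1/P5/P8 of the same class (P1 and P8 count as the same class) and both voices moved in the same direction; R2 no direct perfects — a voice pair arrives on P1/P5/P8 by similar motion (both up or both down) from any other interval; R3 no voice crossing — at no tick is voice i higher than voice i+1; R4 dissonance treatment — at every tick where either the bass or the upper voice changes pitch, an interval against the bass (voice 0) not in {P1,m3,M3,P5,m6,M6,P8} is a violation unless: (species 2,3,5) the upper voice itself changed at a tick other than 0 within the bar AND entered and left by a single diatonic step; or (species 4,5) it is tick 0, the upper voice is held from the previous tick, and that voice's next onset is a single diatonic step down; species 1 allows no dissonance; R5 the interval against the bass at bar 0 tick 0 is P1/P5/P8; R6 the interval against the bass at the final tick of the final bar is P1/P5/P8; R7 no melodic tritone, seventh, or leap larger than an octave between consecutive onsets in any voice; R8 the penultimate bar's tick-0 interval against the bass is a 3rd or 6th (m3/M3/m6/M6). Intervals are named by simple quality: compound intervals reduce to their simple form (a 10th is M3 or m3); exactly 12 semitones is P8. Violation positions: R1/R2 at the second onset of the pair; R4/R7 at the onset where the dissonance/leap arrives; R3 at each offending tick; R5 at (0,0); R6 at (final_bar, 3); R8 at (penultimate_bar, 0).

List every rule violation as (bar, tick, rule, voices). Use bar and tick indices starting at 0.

(1, 0, R1, (0, 1))
(2, 0, R7, (1,))

bar 0: v0=G3 v1=G4 downbeat P8
bar 1: v0=F3 v1=F4 downbeat P8
bar 2: v0=G3 v1=B3 downbeat M3
bar 3: v0=F3 v1=C4 downbeat P5
bar 4: v0=G3 v1=E4 downbeat M6
bar 5: v0=A3 v1=C4 downbeat m3
bar 6: v0=A3 v1=F4 downbeat m6
bar 7: v0=G3 v1=G4 downbeat P8
  -> R1 @ bar 1 tick 0 v(0, 1): G3/G4 P8 -> F3/F4 P8 similar
  -> R7 @ bar 2 tick 0 v(1,): F4->B3 leap 6st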